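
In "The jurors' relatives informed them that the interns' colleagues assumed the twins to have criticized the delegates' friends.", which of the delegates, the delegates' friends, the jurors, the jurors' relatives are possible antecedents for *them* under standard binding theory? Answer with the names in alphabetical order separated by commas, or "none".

*them* is a pronoun; Principle B requires it to be free in its binding domain — the matrix clause.
— the delegates: possessor inside the object DP of the clause headed by 'criticized'; is c-commanded by the pronoun; coreference would bind this R-expression — blocked (Principle C).
— the delegates' friends: object of the clause headed by 'criticized'; is c-commanded by the pronoun; coreference would bind this R-expression — blocked (Principle C).
— the jurors: possessor inside the subject DP of the matrix clause; does not c-command the pronoun — Principle B does not apply; allowed.
— the jurors' relatives: subject of the matrix clause; c-commands the pronoun within its binding domain — blocked (Principle B).

the jurors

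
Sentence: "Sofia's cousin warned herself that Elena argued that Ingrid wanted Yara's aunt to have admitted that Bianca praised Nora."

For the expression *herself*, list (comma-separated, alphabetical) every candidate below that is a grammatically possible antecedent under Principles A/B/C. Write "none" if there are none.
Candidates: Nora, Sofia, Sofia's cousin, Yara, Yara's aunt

Sofia's cousin

*herself* is a reflexive; Principle A requires it to be bound within its binding domain — the matrix clause.
— Nora: object of the clause headed by 'praised'; does not c-command the reflexive — cannot bind it (Principle A).
— Sofia: possessor inside the subject DP of the matrix clause; does not c-command the reflexive — cannot bind it (Principle A).
— Sofia's cousin: subject of the matrix clause; c-commands the reflexive within its binding domain — allowed (Principle A).
— Yara: possessor inside the subject DP of the clause headed by 'admitted'; does not c-command the reflexive — cannot bind it (Principle A).
— Yara's aunt: subject of the clause headed by 'admitted'; does not c-command the reflexive — cannot bind it (Principle A).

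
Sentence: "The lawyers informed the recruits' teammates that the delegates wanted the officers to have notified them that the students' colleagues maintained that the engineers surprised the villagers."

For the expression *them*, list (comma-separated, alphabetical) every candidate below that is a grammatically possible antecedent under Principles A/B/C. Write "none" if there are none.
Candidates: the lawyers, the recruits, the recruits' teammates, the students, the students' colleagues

*them* is a pronoun; Principle B requires it to be free in its binding domain — the clause headed by 'notified'.
— the lawyers: subject of the matrix clause; c-commands the pronoun but lies outside its binding domain — allowed.
— the recruits: possessor inside the object DP of the matrix clause; does not c-command the pronoun — Principle B does not apply; allowed.
— the recruits' teammates: object of the matrix clause; c-commands the pronoun but lies outside its binding domain — allowed.
— the students: possessor inside the subject DP of the clause headed by 'maintained'; is c-commanded by the pronoun; coreference would bind this R-expression — blocked (Principle C).
— the students' colleagues: subject of the clause headed by 'maintained'; is c-commanded by the pronoun; coreference would bind this R-expression — blocked (Principle C).

the lawyers, the recruits, the recruits' teammates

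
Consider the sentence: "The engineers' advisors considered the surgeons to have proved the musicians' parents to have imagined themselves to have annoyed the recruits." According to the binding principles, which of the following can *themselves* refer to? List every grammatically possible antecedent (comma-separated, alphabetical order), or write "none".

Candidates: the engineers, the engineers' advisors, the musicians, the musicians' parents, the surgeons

*themselves* is a reflexive; Principle A requires it to be bound within its binding domain — the clause headed by 'imagined'.
— the engineers: possessor inside the subject DP of the matrix clause; does not c-command the reflexive — cannot bind it (Principle A).
— the engineers' advisors: subject of the matrix clause; c-commands the reflexive but lies outside its binding domain — cannot bind it (Principle A).
— the musicians: possessor inside the subject DP of the clause headed by 'imagined'; does not c-command the reflexive — cannot bind it (Principle A).
— the musicians' parents: subject of the clause headed by 'imagined'; c-commands the reflexive within its binding domain — allowed (Principle A).
— the surgeons: subject of the clause headed by 'proved'; c-commands the reflexive but lies outside its binding domain — cannot bind it (Principle A).

the musicians' parents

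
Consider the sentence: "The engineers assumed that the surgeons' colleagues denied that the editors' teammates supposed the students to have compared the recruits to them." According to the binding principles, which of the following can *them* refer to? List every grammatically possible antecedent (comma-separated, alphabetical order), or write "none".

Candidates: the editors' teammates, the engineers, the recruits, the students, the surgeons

*them* is a pronoun; Principle B requires it to be free in its binding domain — the clause headed by 'compared'.
— the editors' teammates: subject of the clause headed by 'supposed'; c-commands the pronoun but lies outside its binding domain — allowed.
— the engineers: subject of the matrix clause; c-commands the pronoun but lies outside its binding domain — allowed.
— the recruits: object of the clause headed by 'compared'; c-commands the pronoun within its binding domain — blocked (Principle B).
— the students: subject of the clause headed by 'compared'; c-commands the pronoun within its binding domain — blocked (Principle B).
— the surgeons: possessor inside the subject DP of the clause headed by 'denied'; does not c-command the pronoun — Principle B does not apply; allowed.

the editors' teammates, the engineers, the surgeons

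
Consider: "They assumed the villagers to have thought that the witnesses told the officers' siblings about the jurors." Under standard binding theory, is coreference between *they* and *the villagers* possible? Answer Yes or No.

*the villagers* is an R-expression; Principle C requires it to be free (not bound by any c-commanding expression).
— they: subject of the matrix clause; the pronoun c-commands the R-expression — coreference blocked (Principle C).

No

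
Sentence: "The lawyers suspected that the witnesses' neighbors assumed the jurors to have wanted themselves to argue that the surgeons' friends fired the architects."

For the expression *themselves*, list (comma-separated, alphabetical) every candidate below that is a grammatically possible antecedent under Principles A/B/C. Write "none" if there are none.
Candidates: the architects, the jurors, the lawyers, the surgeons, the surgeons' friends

the jurors

*themselves* is a reflexive; Principle A requires it to be bound within its binding domain — the clause headed by 'wanted'.
— the architects: object of the clause headed by 'fired'; does not c-command the reflexive — cannot bind it (Principle A).
— the jurors: subject of the clause headed by 'wanted'; c-commands the reflexive within its binding domain — allowed (Principle A).
— the lawyers: subject of the matrix clause; c-commands the reflexive but lies outside its binding domain — cannot bind it (Principle A).
— the surgeons: possessor inside the subject DP of the clause headed by 'fired'; does not c-command the reflexive — cannot bind it (Principle A).
— the surgeons' friends: subject of the clause headed by 'fired'; does not c-command the reflexive — cannot bind it (Principle A).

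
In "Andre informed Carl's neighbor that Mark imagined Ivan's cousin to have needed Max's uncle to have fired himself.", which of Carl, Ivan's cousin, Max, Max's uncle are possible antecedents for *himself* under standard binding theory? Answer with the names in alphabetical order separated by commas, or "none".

Max's uncle

*himself* is a reflexive; Principle A requires it to be bound within its binding domain — the clause headed by 'fired'.
— Carl: possessor inside the object DP of the matrix clause; does not c-command the reflexive — cannot bind it (Principle A).
— Ivan's cousin: subject of the clause headed by 'needed'; c-commands the reflexive but lies outside its binding domain — cannot bind it (Principle A).
— Max: possessor inside the subject DP of the clause headed by 'fired'; does not c-command the reflexive — cannot bind it (Principle A).
— Max's uncle: subject of the clause headed by 'fired'; c-commands the reflexive within its binding domain — allowed (Principle A).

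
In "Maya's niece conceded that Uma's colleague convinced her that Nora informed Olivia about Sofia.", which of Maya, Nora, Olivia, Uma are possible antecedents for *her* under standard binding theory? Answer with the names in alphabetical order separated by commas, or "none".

*her* is a pronoun; Principle B requires it to be free in its binding domain — the clause headed by 'convinced'.
— Maya: possessor inside the subject DP of the matrix clause; does not c-command the pronoun — Principle B does not apply; allowed.
— Nora: subject of the clause headed by 'informed'; is c-commanded by the pronoun; coreference would bind this R-expression — blocked (Principle C).
— Olivia: object of the clause headed by 'informed'; is c-commanded by the pronoun; coreference would bind this R-expression — blocked (Principle C).
— Uma: possessor inside the subject DP of the clause headed by 'convinced'; does not c-command the pronoun — Principle B does not apply; allowed.

Maya, Uma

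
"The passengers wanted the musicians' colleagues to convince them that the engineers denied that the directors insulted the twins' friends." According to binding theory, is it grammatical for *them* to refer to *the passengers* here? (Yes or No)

*the passengers* is an R-expression; Principle C requires it to be free (not bound by any c-commanding expression).
— them: object of the clause headed by 'convince'; the pronoun does not c-command the R-expression — coreference allowed.

Yes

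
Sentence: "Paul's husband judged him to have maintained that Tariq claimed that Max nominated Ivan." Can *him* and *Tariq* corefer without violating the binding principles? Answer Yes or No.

*Tariq* is an R-expression; Principle C requires it to be free (not bound by any c-commanding expression).
— him: subject of the clause headed by 'maintained'; the pronoun c-commands the R-expression — coreference blocked (Principle C).

No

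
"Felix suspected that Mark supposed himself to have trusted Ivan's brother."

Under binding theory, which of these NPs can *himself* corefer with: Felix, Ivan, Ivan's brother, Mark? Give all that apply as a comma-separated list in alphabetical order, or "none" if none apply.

*himself* is a reflexive; Principle A requires it to be bound within its binding domain — the clause headed by 'supposed'.
— Felix: subject of the matrix clause; c-commands the reflexive but lies outside its binding domain — cannot bind it (Principle A).
— Ivan: possessor inside the object DP of the clause headed by 'trusted'; does not c-command the reflexive — cannot bind it (Principle A).
— Ivan's brother: object of the clause headed by 'trusted'; does not c-command the reflexive — cannot bind it (Principle A).
— Mark: subject of the clause headed by 'supposed'; c-commands the reflexive within its binding domain — allowed (Principle A).

Mark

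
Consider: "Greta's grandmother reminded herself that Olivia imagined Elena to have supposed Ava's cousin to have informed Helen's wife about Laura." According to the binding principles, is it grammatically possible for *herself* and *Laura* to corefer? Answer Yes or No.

*herself* is a reflexive; Principle A requires it to be bound within its binding domain — the matrix clause.
— Laura: second object of the clause headed by 'informed'; does not c-command the reflexive — cannot bind it (Principle A).

No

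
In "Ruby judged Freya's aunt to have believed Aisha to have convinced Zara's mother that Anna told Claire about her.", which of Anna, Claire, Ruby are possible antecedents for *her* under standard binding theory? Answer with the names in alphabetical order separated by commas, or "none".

Ruby

*her* is a pronoun; Principle B requires it to be free in its binding domain — the clause headed by 'told'.
— Anna: subject of the clause headed by 'told'; c-commands the pronoun within its binding domain — blocked (Principle B).
— Claire: object of the clause headed by 'told'; c-commands the pronoun within its binding domain — blocked (Principle B).
— Ruby: subject of the matrix clause; c-commands the pronoun but lies outside its binding domain — allowed.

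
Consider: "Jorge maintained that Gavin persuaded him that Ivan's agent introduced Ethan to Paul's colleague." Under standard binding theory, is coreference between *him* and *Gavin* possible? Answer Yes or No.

*Gavin* is an R-expression; Principle C requires it to be free (not bound by any c-commanding expression).
— him: object of the clause headed by 'persuaded'; the R-expression locally c-commands the pronoun — coreference blocked (Principle B on the pronoun).

No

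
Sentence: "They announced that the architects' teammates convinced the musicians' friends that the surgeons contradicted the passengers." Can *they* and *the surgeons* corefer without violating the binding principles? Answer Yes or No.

*the surgeons* is an R-expression; Principle C requires it to be free (not bound by any c-commanding expression).
— they: subject of the matrix clause; the pronoun c-commands the R-expression — coreference blocked (Principle C).

No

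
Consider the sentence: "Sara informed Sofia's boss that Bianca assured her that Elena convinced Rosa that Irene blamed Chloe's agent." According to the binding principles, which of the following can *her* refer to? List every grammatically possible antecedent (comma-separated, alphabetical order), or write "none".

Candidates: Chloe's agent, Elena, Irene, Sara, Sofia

Sara, Sofia

*her* is a pronoun; Principle B requires it to be free in its binding domain — the clause headed by 'assured'.
— Chloe's agent: object of the clause headed by 'blamed'; is c-commanded by the pronoun; coreference would bind this R-expression — blocked (Principle C).
— Elena: subject of the clause headed by 'convinced'; is c-commanded by the pronoun; coreference would bind this R-expression — blocked (Principle C).
— Irene: subject of the clause headed by 'blamed'; is c-commanded by the pronoun; coreference would bind this R-expression — blocked (Principle C).
— Sara: subject of the matrix clause; c-commands the pronoun but lies outside its binding domain — allowed.
— Sofia: possessor inside the object DP of the matrix clause; does not c-command the pronoun — Principle B does not apply; allowed.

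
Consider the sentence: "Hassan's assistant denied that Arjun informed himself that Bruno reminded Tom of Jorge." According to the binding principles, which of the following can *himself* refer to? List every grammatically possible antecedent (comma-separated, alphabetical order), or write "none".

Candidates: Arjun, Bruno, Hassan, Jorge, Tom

Arjun

*himself* is a reflexive; Principle A requires it to be bound within its binding domain — the clause headed by 'informed'.
— Arjun: subject of the clause headed by 'informed'; c-commands the reflexive within its binding domain — allowed (Principle A).
— Bruno: subject of the clause headed by 'reminded'; does not c-command the reflexive — cannot bind it (Principle A).
— Hassan: possessor inside the subject DP of the matrix clause; does not c-command the reflexive — cannot bind it (Principle A).
— Jorge: second object of the clause headed by 'reminded'; does not c-command the reflexive — cannot bind it (Principle A).
— Tom: object of the clause headed by 'reminded'; does not c-command the reflexive — cannot bind it (Principle A).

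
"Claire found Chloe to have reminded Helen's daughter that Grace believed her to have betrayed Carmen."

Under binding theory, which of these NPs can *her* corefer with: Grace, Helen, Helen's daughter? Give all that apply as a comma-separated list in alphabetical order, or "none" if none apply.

Helen, Helen's daughter

*her* is a pronoun; Principle B requires it to be free in its binding domain — the clause headed by 'believed'.
— Grace: subject of the clause headed by 'believed'; c-commands the pronoun within its binding domain — blocked (Principle B).
— Helen: possessor inside the object DP of the clause headed by 'reminded'; does not c-command the pronoun — Principle B does not apply; allowed.
— Helen's daughter: object of the clause headed by 'reminded'; c-commands the pronoun but lies outside its binding domain — allowed.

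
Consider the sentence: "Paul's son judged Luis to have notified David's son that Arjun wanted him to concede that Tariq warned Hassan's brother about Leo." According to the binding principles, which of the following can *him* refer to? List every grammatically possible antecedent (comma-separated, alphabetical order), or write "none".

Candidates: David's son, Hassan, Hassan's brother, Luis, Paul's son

*him* is a pronoun; Principle B requires it to be free in its binding domain — the clause headed by 'wanted'.
— David's son: object of the clause headed by 'notified'; c-commands the pronoun but lies outside its binding domain — allowed.
— Hassan: possessor inside the object DP of the clause headed by 'warned'; is c-commanded by the pronoun; coreference would bind this R-expression — blocked (Principle C).
— Hassan's brother: object of the clause headed by 'warned'; is c-commanded by the pronoun; coreference would bind this R-expression — blocked (Principle C).
— Luis: subject of the clause headed by 'notified'; c-commands the pronoun but lies outside its binding domain — allowed.
— Paul's son: subject of the matrix clause; c-commands the pronoun but lies outside its binding domain — allowed.

David's son, Luis, Paul's son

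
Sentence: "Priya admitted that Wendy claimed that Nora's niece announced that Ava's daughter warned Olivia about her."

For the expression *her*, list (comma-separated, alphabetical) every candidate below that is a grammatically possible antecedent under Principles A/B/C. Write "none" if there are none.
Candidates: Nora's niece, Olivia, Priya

*her* is a pronoun; Principle B requires it to be free in its binding domain — the clause headed by 'warned'.
— Nora's niece: subject of the clause headed by 'announced'; c-commands the pronoun but lies outside its binding domain — allowed.
— Olivia: object of the clause headed by 'warned'; c-commands the pronoun within its binding domain — blocked (Principle B).
— Priya: subject of the matrix clause; c-commands the pronoun but lies outside its binding domain — allowed.

Nora's niece, Priya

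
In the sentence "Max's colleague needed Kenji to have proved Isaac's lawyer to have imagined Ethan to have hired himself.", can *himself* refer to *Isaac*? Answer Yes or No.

No

*himself* is a reflexive; Principle A requires it to be bound within its binding domain — the clause headed by 'hired'.
— Isaac: possessor inside the subject DP of the clause headed by 'imagined'; does not c-command the reflexive — cannot bind it (Principle A).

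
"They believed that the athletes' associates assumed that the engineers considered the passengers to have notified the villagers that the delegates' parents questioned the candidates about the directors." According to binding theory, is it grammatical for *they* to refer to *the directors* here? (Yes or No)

No

*the directors* is an R-expression; Principle C requires it to be free (not bound by any c-commanding expression).
— they: subject of the matrix clause; the pronoun c-commands the R-expression — coreference blocked (Principle C).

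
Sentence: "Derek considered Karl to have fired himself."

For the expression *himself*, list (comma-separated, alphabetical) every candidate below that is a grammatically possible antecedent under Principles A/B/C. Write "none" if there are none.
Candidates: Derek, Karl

Karl

*himself* is a reflexive; Principle A requires it to be bound within its binding domain — the clause headed by 'fired'.
— Derek: subject of the matrix clause; c-commands the reflexive but lies outside its binding domain — cannot bind it (Principle A).
— Karl: subject of the clause headed by 'fired'; c-commands the reflexive within its binding domain — allowed (Principle A).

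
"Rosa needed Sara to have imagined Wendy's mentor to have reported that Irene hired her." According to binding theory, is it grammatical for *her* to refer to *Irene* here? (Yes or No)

*Irene* is an R-expression; Principle C requires it to be free (not bound by any c-commanding expression).
— her: object of the clause headed by 'hired'; the R-expression locally c-commands the pronoun — coreference blocked (Principle B on the pronoun).

No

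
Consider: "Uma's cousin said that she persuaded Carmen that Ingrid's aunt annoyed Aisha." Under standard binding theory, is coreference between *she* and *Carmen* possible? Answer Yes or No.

No

*Carmen* is an R-expression; Principle C requires it to be free (not bound by any c-commanding expression).
— she: subject of the clause headed by 'persuaded'; the pronoun c-commands the R-expression — coreference blocked (Principle C).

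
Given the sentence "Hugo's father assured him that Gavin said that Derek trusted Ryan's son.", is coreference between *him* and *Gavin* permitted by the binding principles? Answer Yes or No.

No

*him* is a pronoun; Principle B requires it to be free in its binding domain — the matrix clause.
— Gavin: subject of the clause headed by 'said'; is c-commanded by the pronoun; coreference would bind this R-expression — blocked (Principle C).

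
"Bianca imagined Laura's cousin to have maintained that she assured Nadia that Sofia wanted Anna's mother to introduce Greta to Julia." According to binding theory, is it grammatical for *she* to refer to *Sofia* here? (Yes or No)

*Sofia* is an R-expression; Principle C requires it to be free (not bound by any c-commanding expression).
— she: subject of the clause headed by 'assured'; the pronoun c-commands the R-expression — coreference blocked (Principle C).

No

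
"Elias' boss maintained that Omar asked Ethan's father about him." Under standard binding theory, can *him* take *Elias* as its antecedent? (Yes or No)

Yes

*him* is a pronoun; Principle B requires it to be free in its binding domain — the clause headed by 'asked'.
— Elias: possessor inside the subject DP of the matrix clause; does not c-command the pronoun — Principle B does not apply; allowed.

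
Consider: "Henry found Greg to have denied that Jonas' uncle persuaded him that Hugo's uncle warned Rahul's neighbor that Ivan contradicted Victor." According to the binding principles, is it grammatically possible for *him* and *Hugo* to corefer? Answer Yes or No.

*him* is a pronoun; Principle B requires it to be free in its binding domain — the clause headed by 'persuaded'.
— Hugo: possessor inside the subject DP of the clause headed by 'warned'; is c-commanded by the pronoun; coreference would bind this R-expression — blocked (Principle C).

No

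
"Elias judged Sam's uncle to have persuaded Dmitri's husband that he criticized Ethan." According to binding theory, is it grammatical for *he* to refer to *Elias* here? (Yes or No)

*Elias* is an R-expression; Principle C requires it to be free (not bound by any c-commanding expression).
— he: subject of the clause headed by 'criticized'; the pronoun does not c-command the R-expression — coreference allowed.

Yes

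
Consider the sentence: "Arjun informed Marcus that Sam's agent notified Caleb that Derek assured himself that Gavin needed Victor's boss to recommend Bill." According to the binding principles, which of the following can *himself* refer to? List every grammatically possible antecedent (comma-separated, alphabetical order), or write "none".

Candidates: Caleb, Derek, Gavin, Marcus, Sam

*himself* is a reflexive; Principle A requires it to be bound within its binding domain — the clause headed by 'assured'.
— Caleb: object of the clause headed by 'notified'; c-commands the reflexive but lies outside its binding domain — cannot bind it (Principle A).
— Derek: subject of the clause headed by 'assured'; c-commands the reflexive within its binding domain — allowed (Principle A).
— Gavin: subject of the clause headed by 'needed'; does not c-command the reflexive — cannot bind it (Principle A).
— Marcus: object of the matrix clause; c-commands the reflexive but lies outside its binding domain — cannot bind it (Principle A).
— Sam: possessor inside the subject DP of the clause headed by 'notified'; does not c-command the reflexive — cannot bind it (Principle A).

Derek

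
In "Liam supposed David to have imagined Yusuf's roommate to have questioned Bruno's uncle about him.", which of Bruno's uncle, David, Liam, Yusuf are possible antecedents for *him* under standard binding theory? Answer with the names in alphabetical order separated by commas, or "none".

*him* is a pronoun; Principle B requires it to be free in its binding domain — the clause headed by 'questioned'.
— Bruno's uncle: object of the clause headed by 'questioned'; c-commands the pronoun within its binding domain — blocked (Principle B).
— David: subject of the clause headed by 'imagined'; c-commands the pronoun but lies outside its binding domain — allowed.
— Liam: subject of the matrix clause; c-commands the pronoun but lies outside its binding domain — allowed.
— Yusuf: possessor inside the subject DP of the clause headed by 'questioned'; does not c-command the pronoun — Principle B does not apply; allowed.

David, Liam, Yusuf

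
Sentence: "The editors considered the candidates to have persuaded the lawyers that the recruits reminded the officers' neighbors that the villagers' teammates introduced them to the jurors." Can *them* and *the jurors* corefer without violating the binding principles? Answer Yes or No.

No

*the jurors* is an R-expression; Principle C requires it to be free (not bound by any c-commanding expression).
— them: object of the clause headed by 'introduced'; the pronoun c-commands the R-expression — coreference blocked (Principle C).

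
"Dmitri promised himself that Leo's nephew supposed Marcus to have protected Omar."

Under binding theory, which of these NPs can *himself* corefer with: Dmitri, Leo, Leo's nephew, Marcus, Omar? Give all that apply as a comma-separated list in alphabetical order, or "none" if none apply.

*himself* is a reflexive; Principle A requires it to be bound within its binding domain — the matrix clause.
— Dmitri: subject of the matrix clause; c-commands the reflexive within its binding domain — allowed (Principle A).
— Leo: possessor inside the subject DP of the clause headed by 'supposed'; does not c-command the reflexive — cannot bind it (Principle A).
— Leo's nephew: subject of the clause headed by 'supposed'; does not c-command the reflexive — cannot bind it (Principle A).
— Marcus: subject of the clause headed by 'protected'; does not c-command the reflexive — cannot bind it (Principle A).
— Omar: object of the clause headed by 'protected'; does not c-command the reflexive — cannot bind it (Principle A).

Dmitri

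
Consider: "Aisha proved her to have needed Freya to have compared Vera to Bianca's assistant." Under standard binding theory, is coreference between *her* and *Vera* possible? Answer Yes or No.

No

*Vera* is an R-expression; Principle C requires it to be free (not bound by any c-commanding expression).
— her: subject of the clause headed by 'needed'; the pronoun c-commands the R-expression — coreference blocked (Principle C).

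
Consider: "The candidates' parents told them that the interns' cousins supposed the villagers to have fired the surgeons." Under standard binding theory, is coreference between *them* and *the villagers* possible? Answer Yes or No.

No

*the villagers* is an R-expression; Principle C requires it to be free (not bound by any c-commanding expression).
— them: object of the matrix clause; the pronoun c-commands the R-expression — coreference blocked (Principle C).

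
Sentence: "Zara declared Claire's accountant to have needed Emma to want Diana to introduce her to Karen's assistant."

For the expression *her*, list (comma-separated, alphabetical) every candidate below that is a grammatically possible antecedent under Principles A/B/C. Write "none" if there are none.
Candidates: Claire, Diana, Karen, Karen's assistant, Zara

*her* is a pronoun; Principle B requires it to be free in its binding domain — the clause headed by 'introduce'.
— Claire: possessor inside the subject DP of the clause headed by 'needed'; does not c-command the pronoun — Principle B does not apply; allowed.
— Diana: subject of the clause headed by 'introduce'; c-commands the pronoun within its binding domain — blocked (Principle B).
— Karen: possessor inside the second object DP of the clause headed by 'introduce'; is c-commanded by the pronoun; coreference would bind this R-expression — blocked (Principle C).
— Karen's assistant: second object of the clause headed by 'introduce'; is c-commanded by the pronoun; coreference would bind this R-expression — blocked (Principle C).
— Zara: subject of the matrix clause; c-commands the pronoun but lies outside its binding domain — allowed.

Claire, Zara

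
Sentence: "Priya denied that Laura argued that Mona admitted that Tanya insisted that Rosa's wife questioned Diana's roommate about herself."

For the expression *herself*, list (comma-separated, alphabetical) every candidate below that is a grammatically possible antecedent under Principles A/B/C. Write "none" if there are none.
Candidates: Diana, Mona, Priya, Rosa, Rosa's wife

*herself* is a reflexive; Principle A requires it to be bound within its binding domain — the clause headed by 'questioned'.
— Diana: possessor inside the object DP of the clause headed by 'questioned'; does not c-command the reflexive — cannot bind it (Principle A).
— Mona: subject of the clause headed by 'admitted'; c-commands the reflexive but lies outside its binding domain — cannot bind it (Principle A).
— Priya: subject of the matrix clause; c-commands the reflexive but lies outside its binding domain — cannot bind it (Principle A).
— Rosa: possessor inside the subject DP of the clause headed by 'questioned'; does not c-command the reflexive — cannot bind it (Principle A).
— Rosa's wife: subject of the clause headed by 'questioned'; c-commands the reflexive within its binding domain — allowed (Principle A).

Rosa's wife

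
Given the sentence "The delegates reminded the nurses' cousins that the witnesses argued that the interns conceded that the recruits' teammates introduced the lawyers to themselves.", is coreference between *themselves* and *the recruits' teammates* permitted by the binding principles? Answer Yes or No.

Yes

*themselves* is a reflexive; Principle A requires it to be bound within its binding domain — the clause headed by 'introduced'.
— the recruits' teammates: subject of the clause headed by 'introduced'; c-commands the reflexive within its binding domain — allowed (Principle A).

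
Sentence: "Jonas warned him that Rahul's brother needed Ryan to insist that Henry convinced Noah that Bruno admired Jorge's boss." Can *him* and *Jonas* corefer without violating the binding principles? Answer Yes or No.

No

*Jonas* is an R-expression; Principle C requires it to be free (not bound by any c-commanding expression).
— him: object of the matrix clause; the R-expression locally c-commands the pronoun — coreference blocked (Principle B on the pronoun).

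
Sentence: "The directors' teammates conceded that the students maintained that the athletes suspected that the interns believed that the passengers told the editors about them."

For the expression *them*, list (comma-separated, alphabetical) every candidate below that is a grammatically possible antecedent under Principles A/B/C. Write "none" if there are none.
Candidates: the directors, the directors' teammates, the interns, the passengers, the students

the directors, the directors' teammates, the interns, the students

*them* is a pronoun; Principle B requires it to be free in its binding domain — the clause headed by 'told'.
— the directors: possessor inside the subject DP of the matrix clause; does not c-command the pronoun — Principle B does not apply; allowed.
— the directors' teammates: subject of the matrix clause; c-commands the pronoun but lies outside its binding domain — allowed.
— the interns: subject of the clause headed by 'believed'; c-commands the pronoun but lies outside its binding domain — allowed.
— the passengers: subject of the clause headed by 'told'; c-commands the pronoun within its binding domain — blocked (Principle B).
— the students: subject of the clause headed by 'maintained'; c-commands the pronoun but lies outside its binding domain — allowed.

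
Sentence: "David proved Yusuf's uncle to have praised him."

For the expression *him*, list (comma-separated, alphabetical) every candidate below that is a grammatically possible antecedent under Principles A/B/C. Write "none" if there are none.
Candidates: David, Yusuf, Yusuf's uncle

*him* is a pronoun; Principle B requires it to be free in its binding domain — the clause headed by 'praised'.
— David: subject of the matrix clause; c-commands the pronoun but lies outside its binding domain — allowed.
— Yusuf: possessor inside the subject DP of the clause headed by 'praised'; does not c-command the pronoun — Principle B does not apply; allowed.
— Yusuf's uncle: subject of the clause headed by 'praised'; c-commands the pronoun within its binding domain — blocked (Principle B).

David, Yusuf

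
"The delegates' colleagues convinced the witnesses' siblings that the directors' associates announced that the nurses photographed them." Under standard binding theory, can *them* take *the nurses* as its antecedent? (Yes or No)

*them* is a pronoun; Principle B requires it to be free in its binding domain — the clause headed by 'photographed'.
— the nurses: subject of the clause headed by 'photographed'; c-commands the pronoun within its binding domain — blocked (Principle B).

No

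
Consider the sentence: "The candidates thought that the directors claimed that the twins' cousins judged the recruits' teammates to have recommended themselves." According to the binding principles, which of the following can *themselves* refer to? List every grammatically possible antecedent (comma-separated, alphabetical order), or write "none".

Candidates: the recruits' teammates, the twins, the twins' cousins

the recruits' teammates

*themselves* is a reflexive; Principle A requires it to be bound within its binding domain — the clause headed by 'recommended'.
— the recruits' teammates: subject of the clause headed by 'recommended'; c-commands the reflexive within its binding domain — allowed (Principle A).
— the twins: possessor inside the subject DP of the clause headed by 'judged'; does not c-command the reflexive — cannot bind it (Principle A).
— the twins' cousins: subject of the clause headed by 'judged'; c-commands the reflexive but lies outside its binding domain — cannot bind it (Principle A).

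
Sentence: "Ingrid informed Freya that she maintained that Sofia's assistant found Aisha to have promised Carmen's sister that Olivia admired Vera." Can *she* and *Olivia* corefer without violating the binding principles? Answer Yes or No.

*Olivia* is an R-expression; Principle C requires it to be free (not bound by any c-commanding expression).
— she: subject of the clause headed by 'maintained'; the pronoun c-commands the R-expression — coreference blocked (Principle C).

No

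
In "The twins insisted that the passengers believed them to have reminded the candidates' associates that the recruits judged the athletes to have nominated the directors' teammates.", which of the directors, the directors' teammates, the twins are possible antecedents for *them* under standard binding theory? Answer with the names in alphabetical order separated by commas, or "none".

the twins

*them* is a pronoun; Principle B requires it to be free in its binding domain — the clause headed by 'believed'.
— the directors: possessor inside the object DP of the clause headed by 'nominated'; is c-commanded by the pronoun; coreference would bind this R-expression — blocked (Principle C).
— the directors' teammates: object of the clause headed by 'nominated'; is c-commanded by the pronoun; coreference would bind this R-expression — blocked (Principle C).
— the twins: subject of the matrix clause; c-commands the pronoun but lies outside its binding domain — allowed.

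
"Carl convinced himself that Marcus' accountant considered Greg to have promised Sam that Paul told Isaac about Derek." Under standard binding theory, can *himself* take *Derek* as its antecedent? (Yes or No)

No

*himself* is a reflexive; Principle A requires it to be bound within its binding domain — the matrix clause.
— Derek: second object of the clause headed by 'told'; does not c-command the reflexive — cannot bind it (Principle A).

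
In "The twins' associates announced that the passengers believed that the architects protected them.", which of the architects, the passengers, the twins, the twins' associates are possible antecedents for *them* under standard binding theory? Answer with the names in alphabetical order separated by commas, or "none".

*them* is a pronoun; Principle B requires it to be free in its binding domain — the clause headed by 'protected'.
— the architects: subject of the clause headed by 'protected'; c-commands the pronoun within its binding domain — blocked (Principle B).
— the passengers: subject of the clause headed by 'believed'; c-commands the pronoun but lies outside its binding domain — allowed.
— the twins: possessor inside the subject DP of the matrix clause; does not c-command the pronoun — Principle B does not apply; allowed.
— the twins' associates: subject of the matrix clause; c-commands the pronoun but lies outside its binding domain — allowed.

the passengers, the twins, the twins' associates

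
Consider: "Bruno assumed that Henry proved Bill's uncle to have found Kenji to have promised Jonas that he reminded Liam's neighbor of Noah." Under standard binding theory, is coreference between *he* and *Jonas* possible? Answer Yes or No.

*Jonas* is an R-expression; Principle C requires it to be free (not bound by any c-commanding expression).
— he: subject of the clause headed by 'reminded'; the pronoun does not c-command the R-expression — coreference allowed.

Yes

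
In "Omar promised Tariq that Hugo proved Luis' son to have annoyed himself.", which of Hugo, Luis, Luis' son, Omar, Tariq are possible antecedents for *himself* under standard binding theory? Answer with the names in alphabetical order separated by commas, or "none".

*himself* is a reflexive; Principle A requires it to be bound within its binding domain — the clause headed by 'annoyed'.
— Hugo: subject of the clause headed by 'proved'; c-commands the reflexive but lies outside its binding domain — cannot bind it (Principle A).
— Luis: possessor inside the subject DP of the clause headed by 'annoyed'; does not c-command the reflexive — cannot bind it (Principle A).
— Luis' son: subject of the clause headed by 'annoyed'; c-commands the reflexive within its binding domain — allowed (Principle A).
— Omar: subject of the matrix clause; c-commands the reflexive but lies outside its binding domain — cannot bind it (Principle A).
— Tariq: object of the matrix clause; c-commands the reflexive but lies outside its binding domain — cannot bind it (Principle A).

Luis' son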